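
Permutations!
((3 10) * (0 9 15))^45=[0, 1, 2, 10, 4, 5, 6, 7, 8, 9, 3, 11, 12, 13, 14, 15]=(15)(3 10)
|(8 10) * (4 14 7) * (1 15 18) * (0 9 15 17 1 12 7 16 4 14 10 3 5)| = |(0 9 15 18 12 7 14 16 4 10 8 3 5)(1 17)| = 26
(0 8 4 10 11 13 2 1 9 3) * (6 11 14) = (0 8 4 10 14 6 11 13 2 1 9 3) = [8, 9, 1, 0, 10, 5, 11, 7, 4, 3, 14, 13, 12, 2, 6]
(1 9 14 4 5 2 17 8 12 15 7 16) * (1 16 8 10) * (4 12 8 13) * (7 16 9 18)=(1 18 7 13 4 5 2 17 10)(9 14 12 15 16)=[0, 18, 17, 3, 5, 2, 6, 13, 8, 14, 1, 11, 15, 4, 12, 16, 9, 10, 7]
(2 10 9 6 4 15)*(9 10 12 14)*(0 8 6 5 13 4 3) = (0 8 6 3)(2 12 14 9 5 13 4 15) = [8, 1, 12, 0, 15, 13, 3, 7, 6, 5, 10, 11, 14, 4, 9, 2]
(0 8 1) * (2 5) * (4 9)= (0 8 1)(2 5)(4 9)= [8, 0, 5, 3, 9, 2, 6, 7, 1, 4]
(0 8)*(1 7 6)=(0 8)(1 7 6)=[8, 7, 2, 3, 4, 5, 1, 6, 0]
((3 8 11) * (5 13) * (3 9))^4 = (13) = [0, 1, 2, 3, 4, 5, 6, 7, 8, 9, 10, 11, 12, 13]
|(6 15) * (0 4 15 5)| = |(0 4 15 6 5)| = 5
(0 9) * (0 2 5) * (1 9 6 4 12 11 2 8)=[6, 9, 5, 3, 12, 0, 4, 7, 1, 8, 10, 2, 11]=(0 6 4 12 11 2 5)(1 9 8)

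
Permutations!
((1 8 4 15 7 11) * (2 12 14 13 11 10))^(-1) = [0, 11, 10, 3, 8, 5, 6, 15, 1, 9, 7, 13, 2, 14, 12, 4] = (1 11 13 14 12 2 10 7 15 4 8)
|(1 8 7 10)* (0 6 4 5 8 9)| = 9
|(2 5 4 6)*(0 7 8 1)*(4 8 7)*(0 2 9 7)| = |(0 4 6 9 7)(1 2 5 8)| = 20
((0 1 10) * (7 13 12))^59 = (0 10 1)(7 12 13) = [10, 0, 2, 3, 4, 5, 6, 12, 8, 9, 1, 11, 13, 7]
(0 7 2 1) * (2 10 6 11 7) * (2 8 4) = (0 8 4 2 1)(6 11 7 10) = [8, 0, 1, 3, 2, 5, 11, 10, 4, 9, 6, 7]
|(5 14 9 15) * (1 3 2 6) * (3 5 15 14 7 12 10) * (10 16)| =|(1 5 7 12 16 10 3 2 6)(9 14)| =18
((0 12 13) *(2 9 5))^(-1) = (0 13 12)(2 5 9) = [13, 1, 5, 3, 4, 9, 6, 7, 8, 2, 10, 11, 0, 12]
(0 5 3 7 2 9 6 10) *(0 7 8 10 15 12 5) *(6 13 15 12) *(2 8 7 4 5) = [0, 1, 9, 7, 5, 3, 12, 8, 10, 13, 4, 11, 2, 15, 14, 6] = (2 9 13 15 6 12)(3 7 8 10 4 5)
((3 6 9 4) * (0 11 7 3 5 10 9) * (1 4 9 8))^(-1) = (0 6 3 7 11)(1 8 10 5 4) = [6, 8, 2, 7, 1, 4, 3, 11, 10, 9, 5, 0]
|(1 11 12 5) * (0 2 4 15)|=4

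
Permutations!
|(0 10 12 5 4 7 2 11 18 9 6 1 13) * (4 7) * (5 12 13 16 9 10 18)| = 4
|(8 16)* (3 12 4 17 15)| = 10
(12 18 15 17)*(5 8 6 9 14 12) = (5 8 6 9 14 12 18 15 17) = [0, 1, 2, 3, 4, 8, 9, 7, 6, 14, 10, 11, 18, 13, 12, 17, 16, 5, 15]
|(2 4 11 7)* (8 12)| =|(2 4 11 7)(8 12)| =4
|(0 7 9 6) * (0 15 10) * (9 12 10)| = 12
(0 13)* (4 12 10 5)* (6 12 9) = (0 13)(4 9 6 12 10 5) = [13, 1, 2, 3, 9, 4, 12, 7, 8, 6, 5, 11, 10, 0]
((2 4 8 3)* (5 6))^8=(8)=[0, 1, 2, 3, 4, 5, 6, 7, 8]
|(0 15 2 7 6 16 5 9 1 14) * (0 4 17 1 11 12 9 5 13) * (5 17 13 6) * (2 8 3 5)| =|(0 15 8 3 5 17 1 14 4 13)(2 7)(6 16)(9 11 12)| =30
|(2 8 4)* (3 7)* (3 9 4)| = 6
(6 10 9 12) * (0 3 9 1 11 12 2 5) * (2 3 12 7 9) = (0 12 6 10 1 11 7 9 3 2 5) = [12, 11, 5, 2, 4, 0, 10, 9, 8, 3, 1, 7, 6]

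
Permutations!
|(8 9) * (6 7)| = |(6 7)(8 9)| = 2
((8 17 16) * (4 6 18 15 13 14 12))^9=(4 18 13 12 6 15 14)=[0, 1, 2, 3, 18, 5, 15, 7, 8, 9, 10, 11, 6, 12, 4, 14, 16, 17, 13]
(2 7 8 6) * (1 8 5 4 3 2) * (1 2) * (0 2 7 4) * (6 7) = (0 2 4 3 1 8 7 5) = [2, 8, 4, 1, 3, 0, 6, 5, 7]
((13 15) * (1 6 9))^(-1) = (1 9 6)(13 15) = [0, 9, 2, 3, 4, 5, 1, 7, 8, 6, 10, 11, 12, 15, 14, 13]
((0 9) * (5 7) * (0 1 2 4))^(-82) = (0 2 9 4 1) = [2, 0, 9, 3, 1, 5, 6, 7, 8, 4]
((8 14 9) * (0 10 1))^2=(0 1 10)(8 9 14)=[1, 10, 2, 3, 4, 5, 6, 7, 9, 14, 0, 11, 12, 13, 8]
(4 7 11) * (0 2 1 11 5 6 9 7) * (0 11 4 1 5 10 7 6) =(0 2 5)(1 4 11)(6 9)(7 10) =[2, 4, 5, 3, 11, 0, 9, 10, 8, 6, 7, 1]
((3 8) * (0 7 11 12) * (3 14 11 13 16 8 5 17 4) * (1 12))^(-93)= (0 11 16)(1 8 7)(3 4 17 5)(12 14 13)= [11, 8, 2, 4, 17, 3, 6, 1, 7, 9, 10, 16, 14, 12, 13, 15, 0, 5]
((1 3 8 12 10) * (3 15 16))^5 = (1 12 3 15 10 8 16) = [0, 12, 2, 15, 4, 5, 6, 7, 16, 9, 8, 11, 3, 13, 14, 10, 1]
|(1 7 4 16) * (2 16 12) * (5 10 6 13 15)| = |(1 7 4 12 2 16)(5 10 6 13 15)| = 30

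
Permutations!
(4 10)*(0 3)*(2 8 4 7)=(0 3)(2 8 4 10 7)=[3, 1, 8, 0, 10, 5, 6, 2, 4, 9, 7]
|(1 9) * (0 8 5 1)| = 5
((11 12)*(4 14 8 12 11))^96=(14)=[0, 1, 2, 3, 4, 5, 6, 7, 8, 9, 10, 11, 12, 13, 14]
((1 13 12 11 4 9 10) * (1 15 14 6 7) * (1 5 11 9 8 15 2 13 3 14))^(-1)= (1 15 8 4 11 5 7 6 14 3)(2 10 9 12 13)= [0, 15, 10, 1, 11, 7, 14, 6, 4, 12, 9, 5, 13, 2, 3, 8]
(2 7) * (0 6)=[6, 1, 7, 3, 4, 5, 0, 2]=(0 6)(2 7)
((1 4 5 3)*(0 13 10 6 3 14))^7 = (0 5 1 6 13 14 4 3 10) = [5, 6, 2, 10, 3, 1, 13, 7, 8, 9, 0, 11, 12, 14, 4]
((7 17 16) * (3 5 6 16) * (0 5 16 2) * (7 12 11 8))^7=(17)(0 2 6 5)=[2, 1, 6, 3, 4, 0, 5, 7, 8, 9, 10, 11, 12, 13, 14, 15, 16, 17]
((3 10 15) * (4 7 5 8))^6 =(15)(4 5)(7 8) =[0, 1, 2, 3, 5, 4, 6, 8, 7, 9, 10, 11, 12, 13, 14, 15]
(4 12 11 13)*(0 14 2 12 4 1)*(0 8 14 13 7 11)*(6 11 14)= (0 13 1 8 6 11 7 14 2 12)= [13, 8, 12, 3, 4, 5, 11, 14, 6, 9, 10, 7, 0, 1, 2]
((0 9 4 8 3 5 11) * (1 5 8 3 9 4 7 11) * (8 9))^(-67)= (0 11 7 9 3 4)(1 5)= [11, 5, 2, 4, 0, 1, 6, 9, 8, 3, 10, 7]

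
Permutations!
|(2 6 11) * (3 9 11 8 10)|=|(2 6 8 10 3 9 11)|=7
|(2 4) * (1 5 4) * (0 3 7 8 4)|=|(0 3 7 8 4 2 1 5)|=8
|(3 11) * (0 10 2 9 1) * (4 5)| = 10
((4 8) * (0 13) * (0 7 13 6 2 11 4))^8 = (13)(0 2 4)(6 11 8) = [2, 1, 4, 3, 0, 5, 11, 7, 6, 9, 10, 8, 12, 13]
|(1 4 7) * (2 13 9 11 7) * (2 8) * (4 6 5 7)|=|(1 6 5 7)(2 13 9 11 4 8)|=12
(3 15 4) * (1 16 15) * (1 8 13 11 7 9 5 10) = (1 16 15 4 3 8 13 11 7 9 5 10) = [0, 16, 2, 8, 3, 10, 6, 9, 13, 5, 1, 7, 12, 11, 14, 4, 15]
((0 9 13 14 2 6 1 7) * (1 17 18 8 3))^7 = (0 18 13 3 2 7 17 9 8 14 1 6) = [18, 6, 7, 2, 4, 5, 0, 17, 14, 8, 10, 11, 12, 3, 1, 15, 16, 9, 13]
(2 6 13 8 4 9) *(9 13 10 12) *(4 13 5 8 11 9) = [0, 1, 6, 3, 5, 8, 10, 7, 13, 2, 12, 9, 4, 11] = (2 6 10 12 4 5 8 13 11 9)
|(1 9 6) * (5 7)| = 6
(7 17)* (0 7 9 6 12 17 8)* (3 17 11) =[7, 1, 2, 17, 4, 5, 12, 8, 0, 6, 10, 3, 11, 13, 14, 15, 16, 9] =(0 7 8)(3 17 9 6 12 11)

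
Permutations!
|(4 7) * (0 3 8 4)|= |(0 3 8 4 7)|= 5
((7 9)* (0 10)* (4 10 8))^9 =(0 8 4 10)(7 9) =[8, 1, 2, 3, 10, 5, 6, 9, 4, 7, 0]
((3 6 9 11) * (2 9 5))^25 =(2 9 11 3 6 5) =[0, 1, 9, 6, 4, 2, 5, 7, 8, 11, 10, 3]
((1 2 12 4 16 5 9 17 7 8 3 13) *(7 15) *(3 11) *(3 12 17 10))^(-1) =(1 13 3 10 9 5 16 4 12 11 8 7 15 17 2) =[0, 13, 1, 10, 12, 16, 6, 15, 7, 5, 9, 8, 11, 3, 14, 17, 4, 2]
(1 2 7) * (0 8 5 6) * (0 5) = (0 8)(1 2 7)(5 6) = [8, 2, 7, 3, 4, 6, 5, 1, 0]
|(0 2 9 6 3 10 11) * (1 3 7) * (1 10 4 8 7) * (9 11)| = |(0 2 11)(1 3 4 8 7 10 9 6)| = 24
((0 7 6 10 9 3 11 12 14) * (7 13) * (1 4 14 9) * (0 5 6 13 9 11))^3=(1 5)(4 6)(7 13)(10 14)(11 12)=[0, 5, 2, 3, 6, 1, 4, 13, 8, 9, 14, 12, 11, 7, 10]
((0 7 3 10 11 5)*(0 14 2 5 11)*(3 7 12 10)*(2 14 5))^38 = [10, 1, 2, 3, 4, 5, 6, 7, 8, 9, 12, 11, 0, 13, 14] = (14)(0 10 12)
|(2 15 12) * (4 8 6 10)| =|(2 15 12)(4 8 6 10)| =12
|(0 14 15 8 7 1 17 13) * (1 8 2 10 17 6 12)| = 42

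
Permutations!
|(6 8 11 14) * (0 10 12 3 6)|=|(0 10 12 3 6 8 11 14)|=8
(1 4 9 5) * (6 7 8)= (1 4 9 5)(6 7 8)= [0, 4, 2, 3, 9, 1, 7, 8, 6, 5]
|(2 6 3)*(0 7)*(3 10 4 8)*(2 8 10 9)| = |(0 7)(2 6 9)(3 8)(4 10)| = 6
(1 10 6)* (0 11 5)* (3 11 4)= (0 4 3 11 5)(1 10 6)= [4, 10, 2, 11, 3, 0, 1, 7, 8, 9, 6, 5]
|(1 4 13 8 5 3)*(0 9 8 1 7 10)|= |(0 9 8 5 3 7 10)(1 4 13)|= 21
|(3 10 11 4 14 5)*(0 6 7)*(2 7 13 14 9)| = 12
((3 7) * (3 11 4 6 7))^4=[0, 1, 2, 3, 4, 5, 6, 7, 8, 9, 10, 11]=(11)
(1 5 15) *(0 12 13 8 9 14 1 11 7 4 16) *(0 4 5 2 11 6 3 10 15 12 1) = (0 1 2 11 7 5 12 13 8 9 14)(3 10 15 6)(4 16) = [1, 2, 11, 10, 16, 12, 3, 5, 9, 14, 15, 7, 13, 8, 0, 6, 4]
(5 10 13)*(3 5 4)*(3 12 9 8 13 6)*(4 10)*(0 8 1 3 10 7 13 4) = (0 8 4 12 9 1 3 5)(6 10)(7 13) = [8, 3, 2, 5, 12, 0, 10, 13, 4, 1, 6, 11, 9, 7]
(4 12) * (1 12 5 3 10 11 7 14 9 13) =(1 12 4 5 3 10 11 7 14 9 13) =[0, 12, 2, 10, 5, 3, 6, 14, 8, 13, 11, 7, 4, 1, 9]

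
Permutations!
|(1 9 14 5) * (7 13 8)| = |(1 9 14 5)(7 13 8)| = 12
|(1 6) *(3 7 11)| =|(1 6)(3 7 11)| =6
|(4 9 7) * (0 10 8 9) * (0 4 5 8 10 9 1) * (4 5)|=|(10)(0 9 7 4 5 8 1)|=7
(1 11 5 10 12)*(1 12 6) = (12)(1 11 5 10 6) = [0, 11, 2, 3, 4, 10, 1, 7, 8, 9, 6, 5, 12]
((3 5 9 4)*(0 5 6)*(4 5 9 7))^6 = (0 6 3 4 7 5 9) = [6, 1, 2, 4, 7, 9, 3, 5, 8, 0]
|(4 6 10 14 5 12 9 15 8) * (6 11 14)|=|(4 11 14 5 12 9 15 8)(6 10)|=8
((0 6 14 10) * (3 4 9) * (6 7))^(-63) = (0 6 10 7 14) = [6, 1, 2, 3, 4, 5, 10, 14, 8, 9, 7, 11, 12, 13, 0]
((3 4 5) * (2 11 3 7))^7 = [0, 1, 11, 4, 5, 7, 6, 2, 8, 9, 10, 3] = (2 11 3 4 5 7)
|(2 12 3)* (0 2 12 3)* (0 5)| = 5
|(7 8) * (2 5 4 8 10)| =6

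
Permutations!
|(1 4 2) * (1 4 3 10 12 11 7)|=|(1 3 10 12 11 7)(2 4)|=6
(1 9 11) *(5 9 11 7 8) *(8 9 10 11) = (1 8 5 10 11)(7 9) = [0, 8, 2, 3, 4, 10, 6, 9, 5, 7, 11, 1]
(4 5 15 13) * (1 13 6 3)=(1 13 4 5 15 6 3)=[0, 13, 2, 1, 5, 15, 3, 7, 8, 9, 10, 11, 12, 4, 14, 6]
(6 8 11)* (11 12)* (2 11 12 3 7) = (12)(2 11 6 8 3 7) = [0, 1, 11, 7, 4, 5, 8, 2, 3, 9, 10, 6, 12]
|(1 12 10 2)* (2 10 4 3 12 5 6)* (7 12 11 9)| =|(1 5 6 2)(3 11 9 7 12 4)| =12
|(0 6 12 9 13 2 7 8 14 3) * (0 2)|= 5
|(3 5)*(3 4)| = 3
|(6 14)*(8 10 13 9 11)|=|(6 14)(8 10 13 9 11)|=10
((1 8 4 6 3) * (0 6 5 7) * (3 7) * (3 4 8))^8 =(8)(0 7 6) =[7, 1, 2, 3, 4, 5, 0, 6, 8]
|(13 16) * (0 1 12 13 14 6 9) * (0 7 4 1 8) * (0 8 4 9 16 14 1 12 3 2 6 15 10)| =70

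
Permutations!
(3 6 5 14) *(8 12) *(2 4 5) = (2 4 5 14 3 6)(8 12) = [0, 1, 4, 6, 5, 14, 2, 7, 12, 9, 10, 11, 8, 13, 3]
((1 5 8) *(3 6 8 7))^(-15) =(1 3)(5 6)(7 8) =[0, 3, 2, 1, 4, 6, 5, 8, 7]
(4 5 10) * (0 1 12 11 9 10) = (0 1 12 11 9 10 4 5) = [1, 12, 2, 3, 5, 0, 6, 7, 8, 10, 4, 9, 11]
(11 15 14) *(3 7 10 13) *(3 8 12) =(3 7 10 13 8 12)(11 15 14) =[0, 1, 2, 7, 4, 5, 6, 10, 12, 9, 13, 15, 3, 8, 11, 14]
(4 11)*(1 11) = (1 11 4) = [0, 11, 2, 3, 1, 5, 6, 7, 8, 9, 10, 4]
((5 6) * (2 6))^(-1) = (2 5 6) = [0, 1, 5, 3, 4, 6, 2]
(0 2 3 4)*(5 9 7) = [2, 1, 3, 4, 0, 9, 6, 5, 8, 7] = (0 2 3 4)(5 9 7)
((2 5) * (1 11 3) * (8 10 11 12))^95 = (1 3 11 10 8 12)(2 5) = [0, 3, 5, 11, 4, 2, 6, 7, 12, 9, 8, 10, 1]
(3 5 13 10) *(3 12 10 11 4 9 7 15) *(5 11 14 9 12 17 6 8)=[0, 1, 2, 11, 12, 13, 8, 15, 5, 7, 17, 4, 10, 14, 9, 3, 16, 6]=(3 11 4 12 10 17 6 8 5 13 14 9 7 15)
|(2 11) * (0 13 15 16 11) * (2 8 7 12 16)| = |(0 13 15 2)(7 12 16 11 8)| = 20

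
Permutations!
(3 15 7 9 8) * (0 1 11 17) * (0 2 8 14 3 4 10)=(0 1 11 17 2 8 4 10)(3 15 7 9 14)=[1, 11, 8, 15, 10, 5, 6, 9, 4, 14, 0, 17, 12, 13, 3, 7, 16, 2]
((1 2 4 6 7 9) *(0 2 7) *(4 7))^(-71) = (0 6 4 1 9 7 2) = [6, 9, 0, 3, 1, 5, 4, 2, 8, 7]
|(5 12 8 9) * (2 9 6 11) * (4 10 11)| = 9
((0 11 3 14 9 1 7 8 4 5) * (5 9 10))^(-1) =(0 5 10 14 3 11)(1 9 4 8 7) =[5, 9, 2, 11, 8, 10, 6, 1, 7, 4, 14, 0, 12, 13, 3]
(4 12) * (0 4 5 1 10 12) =(0 4)(1 10 12 5) =[4, 10, 2, 3, 0, 1, 6, 7, 8, 9, 12, 11, 5]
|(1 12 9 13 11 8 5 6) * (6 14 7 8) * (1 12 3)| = 20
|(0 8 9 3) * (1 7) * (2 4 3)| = |(0 8 9 2 4 3)(1 7)| = 6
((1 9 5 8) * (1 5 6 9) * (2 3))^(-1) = (2 3)(5 8)(6 9) = [0, 1, 3, 2, 4, 8, 9, 7, 5, 6]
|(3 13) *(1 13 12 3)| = |(1 13)(3 12)| = 2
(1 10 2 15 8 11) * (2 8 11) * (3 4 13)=(1 10 8 2 15 11)(3 4 13)=[0, 10, 15, 4, 13, 5, 6, 7, 2, 9, 8, 1, 12, 3, 14, 11]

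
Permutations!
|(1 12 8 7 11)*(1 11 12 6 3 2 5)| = 15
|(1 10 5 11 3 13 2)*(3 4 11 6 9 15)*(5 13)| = 20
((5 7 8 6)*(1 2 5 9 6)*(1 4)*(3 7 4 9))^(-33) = (1 4 5 2)(3 8 6 7 9) = [0, 4, 1, 8, 5, 2, 7, 9, 6, 3]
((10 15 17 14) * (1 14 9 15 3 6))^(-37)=(1 3 14 6 10)(9 17 15)=[0, 3, 2, 14, 4, 5, 10, 7, 8, 17, 1, 11, 12, 13, 6, 9, 16, 15]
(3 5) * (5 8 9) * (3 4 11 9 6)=(3 8 6)(4 11 9 5)=[0, 1, 2, 8, 11, 4, 3, 7, 6, 5, 10, 9]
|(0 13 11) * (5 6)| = 6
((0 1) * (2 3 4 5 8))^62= [0, 1, 4, 5, 8, 2, 6, 7, 3]= (2 4 8 3 5)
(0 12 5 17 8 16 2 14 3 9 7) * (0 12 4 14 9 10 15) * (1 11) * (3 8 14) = (0 4 3 10 15)(1 11)(2 9 7 12 5 17 14 8 16) = [4, 11, 9, 10, 3, 17, 6, 12, 16, 7, 15, 1, 5, 13, 8, 0, 2, 14]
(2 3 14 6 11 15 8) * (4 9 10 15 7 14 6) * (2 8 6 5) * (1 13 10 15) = (1 13 10)(2 3 5)(4 9 15 6 11 7 14) = [0, 13, 3, 5, 9, 2, 11, 14, 8, 15, 1, 7, 12, 10, 4, 6]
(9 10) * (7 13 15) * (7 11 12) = (7 13 15 11 12)(9 10) = [0, 1, 2, 3, 4, 5, 6, 13, 8, 10, 9, 12, 7, 15, 14, 11]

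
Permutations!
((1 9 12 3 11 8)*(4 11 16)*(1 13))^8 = (1 13 8 11 4 16 3 12 9) = [0, 13, 2, 12, 16, 5, 6, 7, 11, 1, 10, 4, 9, 8, 14, 15, 3]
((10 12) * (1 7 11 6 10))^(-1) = (1 12 10 6 11 7) = [0, 12, 2, 3, 4, 5, 11, 1, 8, 9, 6, 7, 10]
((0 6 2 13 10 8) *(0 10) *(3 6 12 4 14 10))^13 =(0 14 3 13 4 8 2 12 10 6) =[14, 1, 12, 13, 8, 5, 0, 7, 2, 9, 6, 11, 10, 4, 3]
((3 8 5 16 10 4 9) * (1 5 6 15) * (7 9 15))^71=(1 15 4 10 16 5)(3 8 6 7 9)=[0, 15, 2, 8, 10, 1, 7, 9, 6, 3, 16, 11, 12, 13, 14, 4, 5]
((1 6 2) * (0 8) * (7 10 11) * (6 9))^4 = (7 10 11) = [0, 1, 2, 3, 4, 5, 6, 10, 8, 9, 11, 7]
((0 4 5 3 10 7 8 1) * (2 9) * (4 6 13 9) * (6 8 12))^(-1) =[1, 8, 9, 5, 2, 4, 12, 10, 0, 13, 3, 11, 7, 6] =(0 1 8)(2 9 13 6 12 7 10 3 5 4)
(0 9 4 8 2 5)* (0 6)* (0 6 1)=[9, 0, 5, 3, 8, 1, 6, 7, 2, 4]=(0 9 4 8 2 5 1)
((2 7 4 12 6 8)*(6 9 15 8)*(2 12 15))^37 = [0, 1, 4, 3, 8, 5, 6, 15, 9, 7, 10, 11, 2, 13, 14, 12] = (2 4 8 9 7 15 12)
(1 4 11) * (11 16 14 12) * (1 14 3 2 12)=[0, 4, 12, 2, 16, 5, 6, 7, 8, 9, 10, 14, 11, 13, 1, 15, 3]=(1 4 16 3 2 12 11 14)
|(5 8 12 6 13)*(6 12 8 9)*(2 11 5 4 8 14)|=|(2 11 5 9 6 13 4 8 14)|=9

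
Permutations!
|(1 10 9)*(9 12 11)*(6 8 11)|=|(1 10 12 6 8 11 9)|=7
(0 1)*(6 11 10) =(0 1)(6 11 10) =[1, 0, 2, 3, 4, 5, 11, 7, 8, 9, 6, 10]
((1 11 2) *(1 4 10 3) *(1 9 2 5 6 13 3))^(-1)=(1 10 4 2 9 3 13 6 5 11)=[0, 10, 9, 13, 2, 11, 5, 7, 8, 3, 4, 1, 12, 6]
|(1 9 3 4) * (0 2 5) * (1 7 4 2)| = |(0 1 9 3 2 5)(4 7)| = 6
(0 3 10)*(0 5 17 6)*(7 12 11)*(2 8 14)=(0 3 10 5 17 6)(2 8 14)(7 12 11)=[3, 1, 8, 10, 4, 17, 0, 12, 14, 9, 5, 7, 11, 13, 2, 15, 16, 6]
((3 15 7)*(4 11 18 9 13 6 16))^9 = [0, 1, 2, 3, 18, 5, 4, 7, 8, 6, 10, 9, 12, 16, 14, 15, 11, 17, 13] = (4 18 13 16 11 9 6)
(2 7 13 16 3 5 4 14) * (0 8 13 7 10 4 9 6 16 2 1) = (0 8 13 2 10 4 14 1)(3 5 9 6 16) = [8, 0, 10, 5, 14, 9, 16, 7, 13, 6, 4, 11, 12, 2, 1, 15, 3]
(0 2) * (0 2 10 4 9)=(0 10 4 9)=[10, 1, 2, 3, 9, 5, 6, 7, 8, 0, 4]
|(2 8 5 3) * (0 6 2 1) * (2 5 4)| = |(0 6 5 3 1)(2 8 4)| = 15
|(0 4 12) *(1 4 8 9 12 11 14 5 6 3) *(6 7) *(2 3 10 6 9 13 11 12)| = 26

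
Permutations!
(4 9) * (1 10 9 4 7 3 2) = (1 10 9 7 3 2) = [0, 10, 1, 2, 4, 5, 6, 3, 8, 7, 9]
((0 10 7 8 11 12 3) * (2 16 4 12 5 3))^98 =(2 4)(12 16) =[0, 1, 4, 3, 2, 5, 6, 7, 8, 9, 10, 11, 16, 13, 14, 15, 12]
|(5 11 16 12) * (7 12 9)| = |(5 11 16 9 7 12)| = 6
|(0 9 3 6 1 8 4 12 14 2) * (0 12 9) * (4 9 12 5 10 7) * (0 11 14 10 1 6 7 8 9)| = 13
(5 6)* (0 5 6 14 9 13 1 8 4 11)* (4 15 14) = [5, 8, 2, 3, 11, 4, 6, 7, 15, 13, 10, 0, 12, 1, 9, 14] = (0 5 4 11)(1 8 15 14 9 13)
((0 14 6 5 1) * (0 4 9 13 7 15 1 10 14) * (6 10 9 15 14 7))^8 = (1 15 4)(7 10 14) = [0, 15, 2, 3, 1, 5, 6, 10, 8, 9, 14, 11, 12, 13, 7, 4]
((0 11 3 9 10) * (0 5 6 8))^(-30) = (0 3 10 6)(5 8 11 9) = [3, 1, 2, 10, 4, 8, 0, 7, 11, 5, 6, 9]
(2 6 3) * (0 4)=(0 4)(2 6 3)=[4, 1, 6, 2, 0, 5, 3]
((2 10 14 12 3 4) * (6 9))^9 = (2 12)(3 10)(4 14)(6 9) = [0, 1, 12, 10, 14, 5, 9, 7, 8, 6, 3, 11, 2, 13, 4]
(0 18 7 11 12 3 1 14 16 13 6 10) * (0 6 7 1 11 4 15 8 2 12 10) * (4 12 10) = (0 18 1 14 16 13 7 12 3 11 4 15 8 2 10 6) = [18, 14, 10, 11, 15, 5, 0, 12, 2, 9, 6, 4, 3, 7, 16, 8, 13, 17, 1]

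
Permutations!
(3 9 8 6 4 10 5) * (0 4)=(0 4 10 5 3 9 8 6)=[4, 1, 2, 9, 10, 3, 0, 7, 6, 8, 5]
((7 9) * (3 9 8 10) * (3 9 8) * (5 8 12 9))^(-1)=(3 7 9 12)(5 10 8)=[0, 1, 2, 7, 4, 10, 6, 9, 5, 12, 8, 11, 3]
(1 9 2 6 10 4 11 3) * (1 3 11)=(11)(1 9 2 6 10 4)=[0, 9, 6, 3, 1, 5, 10, 7, 8, 2, 4, 11]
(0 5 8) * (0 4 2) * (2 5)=(0 2)(4 5 8)=[2, 1, 0, 3, 5, 8, 6, 7, 4]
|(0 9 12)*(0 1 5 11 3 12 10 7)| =20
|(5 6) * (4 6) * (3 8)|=6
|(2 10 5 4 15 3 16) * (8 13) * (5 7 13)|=|(2 10 7 13 8 5 4 15 3 16)|=10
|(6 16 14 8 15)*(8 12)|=6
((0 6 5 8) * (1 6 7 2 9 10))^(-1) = (0 8 5 6 1 10 9 2 7) = [8, 10, 7, 3, 4, 6, 1, 0, 5, 2, 9]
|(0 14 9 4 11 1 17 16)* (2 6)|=8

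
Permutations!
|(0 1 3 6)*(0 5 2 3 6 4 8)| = |(0 1 6 5 2 3 4 8)| = 8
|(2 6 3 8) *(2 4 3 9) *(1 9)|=12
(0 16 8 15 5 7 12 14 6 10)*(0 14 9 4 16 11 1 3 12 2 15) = (0 11 1 3 12 9 4 16 8)(2 15 5 7)(6 10 14) = [11, 3, 15, 12, 16, 7, 10, 2, 0, 4, 14, 1, 9, 13, 6, 5, 8]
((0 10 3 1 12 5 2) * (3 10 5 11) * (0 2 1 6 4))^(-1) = [4, 5, 2, 11, 6, 0, 3, 7, 8, 9, 10, 12, 1] = (0 4 6 3 11 12 1 5)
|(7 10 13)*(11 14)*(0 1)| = 6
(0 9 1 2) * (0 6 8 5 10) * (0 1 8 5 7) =(0 9 8 7)(1 2 6 5 10) =[9, 2, 6, 3, 4, 10, 5, 0, 7, 8, 1]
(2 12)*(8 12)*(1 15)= (1 15)(2 8 12)= [0, 15, 8, 3, 4, 5, 6, 7, 12, 9, 10, 11, 2, 13, 14, 1]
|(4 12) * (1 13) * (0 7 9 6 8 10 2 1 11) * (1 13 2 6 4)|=9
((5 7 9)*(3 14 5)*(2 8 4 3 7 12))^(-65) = [0, 1, 5, 8, 2, 3, 6, 9, 12, 7, 10, 11, 14, 13, 4] = (2 5 3 8 12 14 4)(7 9)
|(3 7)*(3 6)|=|(3 7 6)|=3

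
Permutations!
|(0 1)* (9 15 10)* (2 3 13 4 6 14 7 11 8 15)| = |(0 1)(2 3 13 4 6 14 7 11 8 15 10 9)| = 12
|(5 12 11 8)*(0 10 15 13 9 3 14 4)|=8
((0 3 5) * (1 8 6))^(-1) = (0 5 3)(1 6 8) = [5, 6, 2, 0, 4, 3, 8, 7, 1]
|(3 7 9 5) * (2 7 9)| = 6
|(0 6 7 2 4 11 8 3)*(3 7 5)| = 20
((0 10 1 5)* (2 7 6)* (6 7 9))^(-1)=[5, 10, 6, 3, 4, 1, 9, 7, 8, 2, 0]=(0 5 1 10)(2 6 9)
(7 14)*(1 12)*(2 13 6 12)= (1 2 13 6 12)(7 14)= [0, 2, 13, 3, 4, 5, 12, 14, 8, 9, 10, 11, 1, 6, 7]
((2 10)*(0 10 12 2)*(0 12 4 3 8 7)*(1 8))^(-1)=(0 7 8 1 3 4 2 12 10)=[7, 3, 12, 4, 2, 5, 6, 8, 1, 9, 0, 11, 10]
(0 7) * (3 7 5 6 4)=(0 5 6 4 3 7)=[5, 1, 2, 7, 3, 6, 4, 0]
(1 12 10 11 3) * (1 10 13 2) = (1 12 13 2)(3 10 11) = [0, 12, 1, 10, 4, 5, 6, 7, 8, 9, 11, 3, 13, 2]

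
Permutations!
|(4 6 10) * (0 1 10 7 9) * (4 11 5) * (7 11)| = 20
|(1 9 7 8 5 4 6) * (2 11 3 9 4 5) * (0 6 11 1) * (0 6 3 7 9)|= 6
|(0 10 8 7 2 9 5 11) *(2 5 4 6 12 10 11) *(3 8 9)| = |(0 11)(2 3 8 7 5)(4 6 12 10 9)| = 10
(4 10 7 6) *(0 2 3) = (0 2 3)(4 10 7 6) = [2, 1, 3, 0, 10, 5, 4, 6, 8, 9, 7]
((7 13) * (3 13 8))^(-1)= (3 8 7 13)= [0, 1, 2, 8, 4, 5, 6, 13, 7, 9, 10, 11, 12, 3]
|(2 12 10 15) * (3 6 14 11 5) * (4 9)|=20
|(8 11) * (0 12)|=|(0 12)(8 11)|=2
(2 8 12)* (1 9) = (1 9)(2 8 12) = [0, 9, 8, 3, 4, 5, 6, 7, 12, 1, 10, 11, 2]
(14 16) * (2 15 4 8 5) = (2 15 4 8 5)(14 16) = [0, 1, 15, 3, 8, 2, 6, 7, 5, 9, 10, 11, 12, 13, 16, 4, 14]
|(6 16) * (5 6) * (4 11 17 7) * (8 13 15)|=12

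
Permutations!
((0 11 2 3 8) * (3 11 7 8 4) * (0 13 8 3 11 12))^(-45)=(0 11 7 2 3 12 4)(8 13)=[11, 1, 3, 12, 0, 5, 6, 2, 13, 9, 10, 7, 4, 8]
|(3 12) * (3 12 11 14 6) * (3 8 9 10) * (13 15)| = 14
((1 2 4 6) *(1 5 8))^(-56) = (1 5 4)(2 8 6) = [0, 5, 8, 3, 1, 4, 2, 7, 6]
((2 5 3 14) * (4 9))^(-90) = (2 3)(5 14) = [0, 1, 3, 2, 4, 14, 6, 7, 8, 9, 10, 11, 12, 13, 5]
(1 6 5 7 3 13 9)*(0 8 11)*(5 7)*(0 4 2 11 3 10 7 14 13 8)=(1 6 14 13 9)(2 11 4)(3 8)(7 10)=[0, 6, 11, 8, 2, 5, 14, 10, 3, 1, 7, 4, 12, 9, 13]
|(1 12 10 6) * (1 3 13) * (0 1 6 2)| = 15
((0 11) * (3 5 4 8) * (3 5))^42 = (11) = [0, 1, 2, 3, 4, 5, 6, 7, 8, 9, 10, 11]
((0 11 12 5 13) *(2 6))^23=(0 5 11 13 12)(2 6)=[5, 1, 6, 3, 4, 11, 2, 7, 8, 9, 10, 13, 0, 12]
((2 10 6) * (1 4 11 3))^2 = (1 11)(2 6 10)(3 4) = [0, 11, 6, 4, 3, 5, 10, 7, 8, 9, 2, 1]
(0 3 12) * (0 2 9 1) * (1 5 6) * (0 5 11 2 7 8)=(0 3 12 7 8)(1 5 6)(2 9 11)=[3, 5, 9, 12, 4, 6, 1, 8, 0, 11, 10, 2, 7]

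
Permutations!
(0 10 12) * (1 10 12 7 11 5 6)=(0 12)(1 10 7 11 5 6)=[12, 10, 2, 3, 4, 6, 1, 11, 8, 9, 7, 5, 0]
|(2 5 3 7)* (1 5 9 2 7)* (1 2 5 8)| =|(1 8)(2 9 5 3)| =4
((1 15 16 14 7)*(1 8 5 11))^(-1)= (1 11 5 8 7 14 16 15)= [0, 11, 2, 3, 4, 8, 6, 14, 7, 9, 10, 5, 12, 13, 16, 1, 15]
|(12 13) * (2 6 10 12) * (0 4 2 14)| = |(0 4 2 6 10 12 13 14)| = 8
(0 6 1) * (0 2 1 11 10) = [6, 2, 1, 3, 4, 5, 11, 7, 8, 9, 0, 10] = (0 6 11 10)(1 2)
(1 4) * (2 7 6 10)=(1 4)(2 7 6 10)=[0, 4, 7, 3, 1, 5, 10, 6, 8, 9, 2]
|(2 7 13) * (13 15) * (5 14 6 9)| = 4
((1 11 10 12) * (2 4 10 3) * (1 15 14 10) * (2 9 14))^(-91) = [0, 4, 15, 11, 2, 5, 6, 7, 8, 3, 14, 1, 10, 13, 9, 12] = (1 4 2 15 12 10 14 9 3 11)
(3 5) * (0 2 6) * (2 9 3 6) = (0 9 3 5 6) = [9, 1, 2, 5, 4, 6, 0, 7, 8, 3]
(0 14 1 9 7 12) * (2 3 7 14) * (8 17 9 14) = [2, 14, 3, 7, 4, 5, 6, 12, 17, 8, 10, 11, 0, 13, 1, 15, 16, 9] = (0 2 3 7 12)(1 14)(8 17 9)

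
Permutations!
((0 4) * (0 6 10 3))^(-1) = [3, 1, 2, 10, 0, 5, 4, 7, 8, 9, 6] = (0 3 10 6 4)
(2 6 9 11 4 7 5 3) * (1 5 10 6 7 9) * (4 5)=(1 4 9 11 5 3 2 7 10 6)=[0, 4, 7, 2, 9, 3, 1, 10, 8, 11, 6, 5]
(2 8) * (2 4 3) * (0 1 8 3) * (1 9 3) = (0 9 3 2 1 8 4) = [9, 8, 1, 2, 0, 5, 6, 7, 4, 3]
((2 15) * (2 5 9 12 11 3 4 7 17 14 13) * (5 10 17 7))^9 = [0, 1, 17, 9, 12, 11, 6, 7, 8, 3, 13, 5, 4, 10, 15, 14, 16, 2] = (2 17)(3 9)(4 12)(5 11)(10 13)(14 15)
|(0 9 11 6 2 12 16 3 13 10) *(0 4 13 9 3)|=|(0 3 9 11 6 2 12 16)(4 13 10)|=24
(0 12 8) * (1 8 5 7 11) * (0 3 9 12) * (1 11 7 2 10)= (1 8 3 9 12 5 2 10)= [0, 8, 10, 9, 4, 2, 6, 7, 3, 12, 1, 11, 5]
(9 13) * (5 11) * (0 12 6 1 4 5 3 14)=(0 12 6 1 4 5 11 3 14)(9 13)=[12, 4, 2, 14, 5, 11, 1, 7, 8, 13, 10, 3, 6, 9, 0]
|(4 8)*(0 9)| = |(0 9)(4 8)| = 2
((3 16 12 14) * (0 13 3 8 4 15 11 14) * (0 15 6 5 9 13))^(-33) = (3 15 8 5)(4 9 16 11)(6 13 12 14) = [0, 1, 2, 15, 9, 3, 13, 7, 5, 16, 10, 4, 14, 12, 6, 8, 11]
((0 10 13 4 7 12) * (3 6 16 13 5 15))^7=(0 13 15 12 16 5 7 6 10 4 3)=[13, 1, 2, 0, 3, 7, 10, 6, 8, 9, 4, 11, 16, 15, 14, 12, 5]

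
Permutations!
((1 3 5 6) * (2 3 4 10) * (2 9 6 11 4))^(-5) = [0, 11, 4, 10, 1, 9, 5, 7, 8, 3, 2, 6] = (1 11 6 5 9 3 10 2 4)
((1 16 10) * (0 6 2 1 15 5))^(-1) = [5, 2, 6, 3, 4, 15, 0, 7, 8, 9, 16, 11, 12, 13, 14, 10, 1] = (0 5 15 10 16 1 2 6)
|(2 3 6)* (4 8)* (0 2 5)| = 10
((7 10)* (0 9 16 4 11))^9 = (0 11 4 16 9)(7 10) = [11, 1, 2, 3, 16, 5, 6, 10, 8, 0, 7, 4, 12, 13, 14, 15, 9]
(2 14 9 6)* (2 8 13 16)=(2 14 9 6 8 13 16)=[0, 1, 14, 3, 4, 5, 8, 7, 13, 6, 10, 11, 12, 16, 9, 15, 2]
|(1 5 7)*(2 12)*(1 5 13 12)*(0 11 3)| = 12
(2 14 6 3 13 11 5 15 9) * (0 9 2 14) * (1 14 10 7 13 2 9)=(0 1 14 6 3 2)(5 15 9 10 7 13 11)=[1, 14, 0, 2, 4, 15, 3, 13, 8, 10, 7, 5, 12, 11, 6, 9]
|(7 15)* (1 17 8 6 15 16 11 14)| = 9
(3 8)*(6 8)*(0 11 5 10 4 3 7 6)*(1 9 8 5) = (0 11 1 9 8 7 6 5 10 4 3) = [11, 9, 2, 0, 3, 10, 5, 6, 7, 8, 4, 1]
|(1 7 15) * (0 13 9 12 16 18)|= 6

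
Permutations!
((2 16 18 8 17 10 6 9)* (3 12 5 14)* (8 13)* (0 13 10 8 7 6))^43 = (0 18 2 6 13 10 16 9 7)(3 14 5 12)(8 17) = [18, 1, 6, 14, 4, 12, 13, 0, 17, 7, 16, 11, 3, 10, 5, 15, 9, 8, 2]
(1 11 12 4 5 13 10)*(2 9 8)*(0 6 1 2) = (0 6 1 11 12 4 5 13 10 2 9 8) = [6, 11, 9, 3, 5, 13, 1, 7, 0, 8, 2, 12, 4, 10]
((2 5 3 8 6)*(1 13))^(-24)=(13)(2 5 3 8 6)=[0, 1, 5, 8, 4, 3, 2, 7, 6, 9, 10, 11, 12, 13]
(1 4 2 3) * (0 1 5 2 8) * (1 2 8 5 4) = (0 2 3 4 5 8) = [2, 1, 3, 4, 5, 8, 6, 7, 0]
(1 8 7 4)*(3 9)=(1 8 7 4)(3 9)=[0, 8, 2, 9, 1, 5, 6, 4, 7, 3]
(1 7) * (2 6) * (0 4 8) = [4, 7, 6, 3, 8, 5, 2, 1, 0] = (0 4 8)(1 7)(2 6)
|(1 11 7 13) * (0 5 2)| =|(0 5 2)(1 11 7 13)| =12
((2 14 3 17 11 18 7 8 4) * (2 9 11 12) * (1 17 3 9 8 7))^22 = (1 11 14 12)(2 17 18 9) = [0, 11, 17, 3, 4, 5, 6, 7, 8, 2, 10, 14, 1, 13, 12, 15, 16, 18, 9]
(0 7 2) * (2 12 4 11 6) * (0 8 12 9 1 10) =[7, 10, 8, 3, 11, 5, 2, 9, 12, 1, 0, 6, 4] =(0 7 9 1 10)(2 8 12 4 11 6)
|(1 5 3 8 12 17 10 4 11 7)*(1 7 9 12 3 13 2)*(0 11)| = 28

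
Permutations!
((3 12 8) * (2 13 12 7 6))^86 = (2 12 3 6 13 8 7) = [0, 1, 12, 6, 4, 5, 13, 2, 7, 9, 10, 11, 3, 8]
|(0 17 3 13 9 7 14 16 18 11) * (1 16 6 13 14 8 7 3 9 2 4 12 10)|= |(0 17 9 3 14 6 13 2 4 12 10 1 16 18 11)(7 8)|= 30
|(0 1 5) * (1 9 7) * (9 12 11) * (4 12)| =8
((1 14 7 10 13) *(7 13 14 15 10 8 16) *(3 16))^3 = (1 14 15 13 10)(3 8 7 16) = [0, 14, 2, 8, 4, 5, 6, 16, 7, 9, 1, 11, 12, 10, 15, 13, 3]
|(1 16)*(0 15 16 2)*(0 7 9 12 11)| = |(0 15 16 1 2 7 9 12 11)| = 9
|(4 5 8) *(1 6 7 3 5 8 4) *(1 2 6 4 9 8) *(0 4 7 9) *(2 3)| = 10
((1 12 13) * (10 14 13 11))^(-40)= (1 11 14)(10 13 12)= [0, 11, 2, 3, 4, 5, 6, 7, 8, 9, 13, 14, 10, 12, 1]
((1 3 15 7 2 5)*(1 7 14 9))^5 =(15)(2 7 5) =[0, 1, 7, 3, 4, 2, 6, 5, 8, 9, 10, 11, 12, 13, 14, 15]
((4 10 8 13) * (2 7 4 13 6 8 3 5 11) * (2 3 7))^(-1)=[0, 1, 2, 11, 7, 3, 8, 10, 6, 9, 4, 5, 12, 13]=(13)(3 11 5)(4 7 10)(6 8)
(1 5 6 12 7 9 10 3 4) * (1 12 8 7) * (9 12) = (1 5 6 8 7 12)(3 4 9 10) = [0, 5, 2, 4, 9, 6, 8, 12, 7, 10, 3, 11, 1]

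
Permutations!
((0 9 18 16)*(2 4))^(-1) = (0 16 18 9)(2 4) = [16, 1, 4, 3, 2, 5, 6, 7, 8, 0, 10, 11, 12, 13, 14, 15, 18, 17, 9]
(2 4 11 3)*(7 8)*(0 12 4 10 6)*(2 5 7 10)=(0 12 4 11 3 5 7 8 10 6)=[12, 1, 2, 5, 11, 7, 0, 8, 10, 9, 6, 3, 4]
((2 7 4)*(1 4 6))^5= (7)= [0, 1, 2, 3, 4, 5, 6, 7]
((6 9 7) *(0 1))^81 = (9)(0 1) = [1, 0, 2, 3, 4, 5, 6, 7, 8, 9]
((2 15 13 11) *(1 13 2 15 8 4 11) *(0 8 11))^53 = (0 4 8)(1 13)(2 15 11) = [4, 13, 15, 3, 8, 5, 6, 7, 0, 9, 10, 2, 12, 1, 14, 11]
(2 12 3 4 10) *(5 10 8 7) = (2 12 3 4 8 7 5 10) = [0, 1, 12, 4, 8, 10, 6, 5, 7, 9, 2, 11, 3]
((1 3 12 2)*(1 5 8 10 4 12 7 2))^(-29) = (1 4 8 2 3 12 10 5 7) = [0, 4, 3, 12, 8, 7, 6, 1, 2, 9, 5, 11, 10]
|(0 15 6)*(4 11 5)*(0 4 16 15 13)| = 6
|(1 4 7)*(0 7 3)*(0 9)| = |(0 7 1 4 3 9)| = 6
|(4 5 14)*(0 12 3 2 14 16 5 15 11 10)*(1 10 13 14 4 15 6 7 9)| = |(0 12 3 2 4 6 7 9 1 10)(5 16)(11 13 14 15)| = 20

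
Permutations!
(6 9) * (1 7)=(1 7)(6 9)=[0, 7, 2, 3, 4, 5, 9, 1, 8, 6]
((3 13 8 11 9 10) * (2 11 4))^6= (2 8 3 9)(4 13 10 11)= [0, 1, 8, 9, 13, 5, 6, 7, 3, 2, 11, 4, 12, 10]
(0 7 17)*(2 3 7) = [2, 1, 3, 7, 4, 5, 6, 17, 8, 9, 10, 11, 12, 13, 14, 15, 16, 0] = (0 2 3 7 17)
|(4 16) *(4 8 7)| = 4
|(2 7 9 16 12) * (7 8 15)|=7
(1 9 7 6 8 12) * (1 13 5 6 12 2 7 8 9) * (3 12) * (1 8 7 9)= (1 8 2 9 7 3 12 13 5 6)= [0, 8, 9, 12, 4, 6, 1, 3, 2, 7, 10, 11, 13, 5]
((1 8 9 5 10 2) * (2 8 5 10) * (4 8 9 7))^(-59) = (1 5 2)(4 8 7)(9 10) = [0, 5, 1, 3, 8, 2, 6, 4, 7, 10, 9]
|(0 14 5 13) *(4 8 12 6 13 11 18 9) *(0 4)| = |(0 14 5 11 18 9)(4 8 12 6 13)| = 30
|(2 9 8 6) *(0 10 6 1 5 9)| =4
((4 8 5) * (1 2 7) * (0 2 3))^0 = (8) = [0, 1, 2, 3, 4, 5, 6, 7, 8]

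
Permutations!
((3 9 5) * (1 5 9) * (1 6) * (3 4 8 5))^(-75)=(9)=[0, 1, 2, 3, 4, 5, 6, 7, 8, 9]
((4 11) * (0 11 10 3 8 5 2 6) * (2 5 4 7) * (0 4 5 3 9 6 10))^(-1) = (0 4 6 9 10 2 7 11)(3 5 8) = [4, 1, 7, 5, 6, 8, 9, 11, 3, 10, 2, 0]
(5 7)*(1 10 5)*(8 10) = (1 8 10 5 7) = [0, 8, 2, 3, 4, 7, 6, 1, 10, 9, 5]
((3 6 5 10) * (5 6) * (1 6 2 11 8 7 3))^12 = (1 11 3)(2 7 10)(5 6 8) = [0, 11, 7, 1, 4, 6, 8, 10, 5, 9, 2, 3]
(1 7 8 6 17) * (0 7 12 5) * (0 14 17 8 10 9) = (0 7 10 9)(1 12 5 14 17)(6 8) = [7, 12, 2, 3, 4, 14, 8, 10, 6, 0, 9, 11, 5, 13, 17, 15, 16, 1]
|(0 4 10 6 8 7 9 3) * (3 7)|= 6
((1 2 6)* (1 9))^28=(9)=[0, 1, 2, 3, 4, 5, 6, 7, 8, 9]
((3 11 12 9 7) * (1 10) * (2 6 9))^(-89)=[0, 10, 9, 12, 4, 5, 7, 11, 8, 3, 1, 2, 6]=(1 10)(2 9 3 12 6 7 11)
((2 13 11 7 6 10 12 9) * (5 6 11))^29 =(2 13 5 6 10 12 9)(7 11) =[0, 1, 13, 3, 4, 6, 10, 11, 8, 2, 12, 7, 9, 5]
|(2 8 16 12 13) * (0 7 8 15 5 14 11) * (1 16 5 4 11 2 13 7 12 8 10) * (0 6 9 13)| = |(0 12 7 10 1 16 8 5 14 2 15 4 11 6 9 13)| = 16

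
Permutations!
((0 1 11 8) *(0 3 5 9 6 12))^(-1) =(0 12 6 9 5 3 8 11 1) =[12, 0, 2, 8, 4, 3, 9, 7, 11, 5, 10, 1, 6]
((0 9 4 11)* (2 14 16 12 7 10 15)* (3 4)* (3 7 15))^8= (0 9 7 10 3 4 11)(2 12 14 15 16)= [9, 1, 12, 4, 11, 5, 6, 10, 8, 7, 3, 0, 14, 13, 15, 16, 2]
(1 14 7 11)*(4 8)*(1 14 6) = (1 6)(4 8)(7 11 14) = [0, 6, 2, 3, 8, 5, 1, 11, 4, 9, 10, 14, 12, 13, 7]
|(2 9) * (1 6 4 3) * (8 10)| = |(1 6 4 3)(2 9)(8 10)| = 4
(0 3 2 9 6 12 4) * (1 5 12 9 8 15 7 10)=(0 3 2 8 15 7 10 1 5 12 4)(6 9)=[3, 5, 8, 2, 0, 12, 9, 10, 15, 6, 1, 11, 4, 13, 14, 7]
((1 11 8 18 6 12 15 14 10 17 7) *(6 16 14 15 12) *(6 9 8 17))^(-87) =(1 11 17 7)(6 16 9 14 8 10 18) =[0, 11, 2, 3, 4, 5, 16, 1, 10, 14, 18, 17, 12, 13, 8, 15, 9, 7, 6]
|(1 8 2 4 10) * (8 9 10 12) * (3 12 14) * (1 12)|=|(1 9 10 12 8 2 4 14 3)|=9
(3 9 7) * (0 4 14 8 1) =(0 4 14 8 1)(3 9 7) =[4, 0, 2, 9, 14, 5, 6, 3, 1, 7, 10, 11, 12, 13, 8]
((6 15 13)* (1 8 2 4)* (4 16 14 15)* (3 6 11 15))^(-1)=(1 4 6 3 14 16 2 8)(11 13 15)=[0, 4, 8, 14, 6, 5, 3, 7, 1, 9, 10, 13, 12, 15, 16, 11, 2]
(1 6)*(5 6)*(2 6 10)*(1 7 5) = (2 6 7 5 10) = [0, 1, 6, 3, 4, 10, 7, 5, 8, 9, 2]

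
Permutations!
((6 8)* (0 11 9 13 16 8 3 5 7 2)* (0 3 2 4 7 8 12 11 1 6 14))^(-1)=[14, 0, 6, 2, 7, 3, 1, 4, 5, 11, 10, 12, 16, 9, 8, 15, 13]=(0 14 8 5 3 2 6 1)(4 7)(9 11 12 16 13)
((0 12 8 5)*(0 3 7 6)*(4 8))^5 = [3, 1, 2, 4, 6, 12, 5, 8, 0, 9, 10, 11, 7] = (0 3 4 6 5 12 7 8)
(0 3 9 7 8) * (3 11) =(0 11 3 9 7 8) =[11, 1, 2, 9, 4, 5, 6, 8, 0, 7, 10, 3]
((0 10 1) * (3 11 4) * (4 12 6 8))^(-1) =(0 1 10)(3 4 8 6 12 11) =[1, 10, 2, 4, 8, 5, 12, 7, 6, 9, 0, 3, 11]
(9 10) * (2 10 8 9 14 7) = [0, 1, 10, 3, 4, 5, 6, 2, 9, 8, 14, 11, 12, 13, 7] = (2 10 14 7)(8 9)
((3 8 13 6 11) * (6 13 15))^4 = [0, 1, 2, 11, 4, 5, 15, 7, 3, 9, 10, 6, 12, 13, 14, 8] = (3 11 6 15 8)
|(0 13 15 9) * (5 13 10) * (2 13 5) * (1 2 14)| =8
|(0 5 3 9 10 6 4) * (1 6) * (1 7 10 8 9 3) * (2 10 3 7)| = |(0 5 1 6 4)(2 10)(3 7)(8 9)| = 10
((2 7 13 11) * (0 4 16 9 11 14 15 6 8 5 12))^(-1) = (0 12 5 8 6 15 14 13 7 2 11 9 16 4) = [12, 1, 11, 3, 0, 8, 15, 2, 6, 16, 10, 9, 5, 7, 13, 14, 4]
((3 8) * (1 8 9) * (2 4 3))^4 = (1 3 2)(4 8 9) = [0, 3, 1, 2, 8, 5, 6, 7, 9, 4]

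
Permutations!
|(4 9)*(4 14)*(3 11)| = |(3 11)(4 9 14)| = 6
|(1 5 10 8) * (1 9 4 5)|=5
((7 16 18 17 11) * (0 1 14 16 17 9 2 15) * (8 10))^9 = (0 1 14 16 18 9 2 15)(8 10) = [1, 14, 15, 3, 4, 5, 6, 7, 10, 2, 8, 11, 12, 13, 16, 0, 18, 17, 9]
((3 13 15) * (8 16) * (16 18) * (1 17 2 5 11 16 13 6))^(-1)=[0, 6, 17, 15, 4, 2, 3, 7, 16, 9, 10, 5, 12, 18, 14, 13, 11, 1, 8]=(1 6 3 15 13 18 8 16 11 5 2 17)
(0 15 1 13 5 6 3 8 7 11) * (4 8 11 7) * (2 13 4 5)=[15, 4, 13, 11, 8, 6, 3, 7, 5, 9, 10, 0, 12, 2, 14, 1]=(0 15 1 4 8 5 6 3 11)(2 13)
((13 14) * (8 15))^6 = (15) = [0, 1, 2, 3, 4, 5, 6, 7, 8, 9, 10, 11, 12, 13, 14, 15]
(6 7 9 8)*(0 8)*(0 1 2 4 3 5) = (0 8 6 7 9 1 2 4 3 5) = [8, 2, 4, 5, 3, 0, 7, 9, 6, 1]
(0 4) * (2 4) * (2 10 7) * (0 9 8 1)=[10, 0, 4, 3, 9, 5, 6, 2, 1, 8, 7]=(0 10 7 2 4 9 8 1)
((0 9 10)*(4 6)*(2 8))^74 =(0 10 9) =[10, 1, 2, 3, 4, 5, 6, 7, 8, 0, 9]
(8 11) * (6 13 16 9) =(6 13 16 9)(8 11) =[0, 1, 2, 3, 4, 5, 13, 7, 11, 6, 10, 8, 12, 16, 14, 15, 9]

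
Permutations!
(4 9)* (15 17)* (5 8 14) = (4 9)(5 8 14)(15 17) = [0, 1, 2, 3, 9, 8, 6, 7, 14, 4, 10, 11, 12, 13, 5, 17, 16, 15]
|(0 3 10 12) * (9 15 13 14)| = |(0 3 10 12)(9 15 13 14)| = 4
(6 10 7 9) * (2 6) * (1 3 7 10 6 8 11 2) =[0, 3, 8, 7, 4, 5, 6, 9, 11, 1, 10, 2] =(1 3 7 9)(2 8 11)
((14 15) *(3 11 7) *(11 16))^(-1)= [0, 1, 2, 7, 4, 5, 6, 11, 8, 9, 10, 16, 12, 13, 15, 14, 3]= (3 7 11 16)(14 15)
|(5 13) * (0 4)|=2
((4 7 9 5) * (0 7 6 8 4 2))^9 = [2, 1, 5, 3, 4, 9, 6, 0, 8, 7] = (0 2 5 9 7)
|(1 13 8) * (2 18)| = |(1 13 8)(2 18)| = 6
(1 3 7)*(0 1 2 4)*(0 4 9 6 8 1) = [0, 3, 9, 7, 4, 5, 8, 2, 1, 6] = (1 3 7 2 9 6 8)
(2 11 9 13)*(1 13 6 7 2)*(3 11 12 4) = (1 13)(2 12 4 3 11 9 6 7) = [0, 13, 12, 11, 3, 5, 7, 2, 8, 6, 10, 9, 4, 1]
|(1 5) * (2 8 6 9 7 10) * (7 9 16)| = 6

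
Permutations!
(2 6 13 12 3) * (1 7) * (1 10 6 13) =(1 7 10 6)(2 13 12 3) =[0, 7, 13, 2, 4, 5, 1, 10, 8, 9, 6, 11, 3, 12]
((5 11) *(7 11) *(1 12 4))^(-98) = (1 12 4)(5 7 11) = [0, 12, 2, 3, 1, 7, 6, 11, 8, 9, 10, 5, 4]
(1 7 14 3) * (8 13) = (1 7 14 3)(8 13) = [0, 7, 2, 1, 4, 5, 6, 14, 13, 9, 10, 11, 12, 8, 3]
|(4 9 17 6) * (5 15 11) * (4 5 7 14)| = 9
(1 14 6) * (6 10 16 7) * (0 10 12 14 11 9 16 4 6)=[10, 11, 2, 3, 6, 5, 1, 0, 8, 16, 4, 9, 14, 13, 12, 15, 7]=(0 10 4 6 1 11 9 16 7)(12 14)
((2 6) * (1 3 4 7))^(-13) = (1 7 4 3)(2 6) = [0, 7, 6, 1, 3, 5, 2, 4]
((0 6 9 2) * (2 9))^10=(9)(0 6 2)=[6, 1, 0, 3, 4, 5, 2, 7, 8, 9]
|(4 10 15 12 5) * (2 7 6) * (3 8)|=30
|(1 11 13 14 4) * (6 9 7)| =15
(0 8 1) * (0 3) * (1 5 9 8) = (0 1 3)(5 9 8) = [1, 3, 2, 0, 4, 9, 6, 7, 5, 8]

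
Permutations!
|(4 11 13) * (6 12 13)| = 5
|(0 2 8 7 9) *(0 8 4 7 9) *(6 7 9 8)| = |(0 2 4 9 6 7)| = 6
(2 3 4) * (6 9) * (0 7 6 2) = (0 7 6 9 2 3 4) = [7, 1, 3, 4, 0, 5, 9, 6, 8, 2]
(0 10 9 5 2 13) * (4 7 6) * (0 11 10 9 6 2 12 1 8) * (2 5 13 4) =(0 9 13 11 10 6 2 4 7 5 12 1 8) =[9, 8, 4, 3, 7, 12, 2, 5, 0, 13, 6, 10, 1, 11]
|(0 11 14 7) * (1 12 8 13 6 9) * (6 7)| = 10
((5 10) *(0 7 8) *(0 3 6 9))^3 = (0 3)(5 10)(6 7)(8 9) = [3, 1, 2, 0, 4, 10, 7, 6, 9, 8, 5]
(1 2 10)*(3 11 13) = [0, 2, 10, 11, 4, 5, 6, 7, 8, 9, 1, 13, 12, 3] = (1 2 10)(3 11 13)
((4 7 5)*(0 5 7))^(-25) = (7)(0 4 5) = [4, 1, 2, 3, 5, 0, 6, 7]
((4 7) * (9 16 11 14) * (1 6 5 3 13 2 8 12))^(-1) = (1 12 8 2 13 3 5 6)(4 7)(9 14 11 16) = [0, 12, 13, 5, 7, 6, 1, 4, 2, 14, 10, 16, 8, 3, 11, 15, 9]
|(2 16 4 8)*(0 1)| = |(0 1)(2 16 4 8)| = 4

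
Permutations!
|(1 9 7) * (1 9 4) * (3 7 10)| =4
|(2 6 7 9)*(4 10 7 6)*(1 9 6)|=7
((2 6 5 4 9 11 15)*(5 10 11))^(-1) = (2 15 11 10 6)(4 5 9) = [0, 1, 15, 3, 5, 9, 2, 7, 8, 4, 6, 10, 12, 13, 14, 11]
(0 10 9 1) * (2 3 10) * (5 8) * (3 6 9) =(0 2 6 9 1)(3 10)(5 8) =[2, 0, 6, 10, 4, 8, 9, 7, 5, 1, 3]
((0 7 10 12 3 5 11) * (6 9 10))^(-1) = (0 11 5 3 12 10 9 6 7) = [11, 1, 2, 12, 4, 3, 7, 0, 8, 6, 9, 5, 10]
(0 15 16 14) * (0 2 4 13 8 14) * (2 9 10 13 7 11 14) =(0 15 16)(2 4 7 11 14 9 10 13 8) =[15, 1, 4, 3, 7, 5, 6, 11, 2, 10, 13, 14, 12, 8, 9, 16, 0]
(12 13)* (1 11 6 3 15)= (1 11 6 3 15)(12 13)= [0, 11, 2, 15, 4, 5, 3, 7, 8, 9, 10, 6, 13, 12, 14, 1]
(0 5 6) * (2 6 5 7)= (0 7 2 6)= [7, 1, 6, 3, 4, 5, 0, 2]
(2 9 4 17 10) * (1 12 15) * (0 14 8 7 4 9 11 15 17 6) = (0 14 8 7 4 6)(1 12 17 10 2 11 15) = [14, 12, 11, 3, 6, 5, 0, 4, 7, 9, 2, 15, 17, 13, 8, 1, 16, 10]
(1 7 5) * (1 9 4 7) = (4 7 5 9) = [0, 1, 2, 3, 7, 9, 6, 5, 8, 4]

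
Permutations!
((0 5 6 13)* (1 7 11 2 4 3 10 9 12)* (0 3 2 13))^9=(1 7 11 13 3 10 9 12)(2 4)=[0, 7, 4, 10, 2, 5, 6, 11, 8, 12, 9, 13, 1, 3]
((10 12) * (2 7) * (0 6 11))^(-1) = (0 11 6)(2 7)(10 12) = [11, 1, 7, 3, 4, 5, 0, 2, 8, 9, 12, 6, 10]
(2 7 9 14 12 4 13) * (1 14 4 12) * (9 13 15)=[0, 14, 7, 3, 15, 5, 6, 13, 8, 4, 10, 11, 12, 2, 1, 9]=(1 14)(2 7 13)(4 15 9)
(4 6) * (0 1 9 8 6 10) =[1, 9, 2, 3, 10, 5, 4, 7, 6, 8, 0] =(0 1 9 8 6 4 10)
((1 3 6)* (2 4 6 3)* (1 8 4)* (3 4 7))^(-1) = [0, 2, 1, 7, 3, 5, 4, 8, 6] = (1 2)(3 7 8 6 4)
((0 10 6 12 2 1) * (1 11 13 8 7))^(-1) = [1, 7, 12, 3, 4, 5, 10, 8, 13, 9, 0, 2, 6, 11] = (0 1 7 8 13 11 2 12 6 10)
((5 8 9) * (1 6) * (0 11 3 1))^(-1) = (0 6 1 3 11)(5 9 8) = [6, 3, 2, 11, 4, 9, 1, 7, 5, 8, 10, 0]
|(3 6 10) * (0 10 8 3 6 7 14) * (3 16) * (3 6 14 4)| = 3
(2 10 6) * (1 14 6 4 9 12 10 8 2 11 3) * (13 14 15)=(1 15 13 14 6 11 3)(2 8)(4 9 12 10)=[0, 15, 8, 1, 9, 5, 11, 7, 2, 12, 4, 3, 10, 14, 6, 13]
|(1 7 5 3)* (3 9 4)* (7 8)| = 7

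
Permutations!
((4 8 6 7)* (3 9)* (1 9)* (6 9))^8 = [0, 6, 2, 1, 8, 5, 7, 4, 9, 3] = (1 6 7 4 8 9 3)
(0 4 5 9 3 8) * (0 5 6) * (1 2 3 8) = [4, 2, 3, 1, 6, 9, 0, 7, 5, 8] = (0 4 6)(1 2 3)(5 9 8)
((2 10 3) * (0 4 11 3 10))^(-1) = [2, 1, 3, 11, 0, 5, 6, 7, 8, 9, 10, 4] = (0 2 3 11 4)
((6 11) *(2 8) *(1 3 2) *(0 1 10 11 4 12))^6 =[11, 6, 12, 4, 8, 5, 2, 7, 0, 9, 1, 3, 10] =(0 11 3 4 8)(1 6 2 12 10)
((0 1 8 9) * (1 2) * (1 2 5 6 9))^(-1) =[9, 8, 2, 3, 4, 0, 5, 7, 1, 6] =(0 9 6 5)(1 8)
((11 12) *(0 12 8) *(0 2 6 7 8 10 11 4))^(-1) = (0 4 12)(2 8 7 6)(10 11) = [4, 1, 8, 3, 12, 5, 2, 6, 7, 9, 11, 10, 0]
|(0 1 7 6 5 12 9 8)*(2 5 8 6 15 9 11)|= |(0 1 7 15 9 6 8)(2 5 12 11)|= 28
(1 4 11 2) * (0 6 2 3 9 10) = (0 6 2 1 4 11 3 9 10) = [6, 4, 1, 9, 11, 5, 2, 7, 8, 10, 0, 3]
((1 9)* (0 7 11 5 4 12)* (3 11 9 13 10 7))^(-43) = (0 12 4 5 11 3)(1 10 9 13 7) = [12, 10, 2, 0, 5, 11, 6, 1, 8, 13, 9, 3, 4, 7]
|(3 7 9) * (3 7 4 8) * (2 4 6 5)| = 6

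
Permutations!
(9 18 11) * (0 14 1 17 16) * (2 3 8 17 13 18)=(0 14 1 13 18 11 9 2 3 8 17 16)=[14, 13, 3, 8, 4, 5, 6, 7, 17, 2, 10, 9, 12, 18, 1, 15, 0, 16, 11]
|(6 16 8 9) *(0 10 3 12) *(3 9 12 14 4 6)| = |(0 10 9 3 14 4 6 16 8 12)| = 10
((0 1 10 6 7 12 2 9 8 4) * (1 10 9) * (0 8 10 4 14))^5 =[4, 12, 7, 3, 8, 5, 9, 10, 14, 2, 1, 11, 6, 13, 0] =(0 4 8 14)(1 12 6 9 2 7 10)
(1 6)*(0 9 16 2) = [9, 6, 0, 3, 4, 5, 1, 7, 8, 16, 10, 11, 12, 13, 14, 15, 2] = (0 9 16 2)(1 6)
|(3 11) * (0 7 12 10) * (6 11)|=|(0 7 12 10)(3 6 11)|=12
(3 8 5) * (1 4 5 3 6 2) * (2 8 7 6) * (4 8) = (1 8 3 7 6 4 5 2) = [0, 8, 1, 7, 5, 2, 4, 6, 3]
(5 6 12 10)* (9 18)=(5 6 12 10)(9 18)=[0, 1, 2, 3, 4, 6, 12, 7, 8, 18, 5, 11, 10, 13, 14, 15, 16, 17, 9]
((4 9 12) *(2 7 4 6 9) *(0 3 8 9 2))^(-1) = (0 4 7 2 6 12 9 8 3) = [4, 1, 6, 0, 7, 5, 12, 2, 3, 8, 10, 11, 9]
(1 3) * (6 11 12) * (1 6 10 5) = [0, 3, 2, 6, 4, 1, 11, 7, 8, 9, 5, 12, 10] = (1 3 6 11 12 10 5)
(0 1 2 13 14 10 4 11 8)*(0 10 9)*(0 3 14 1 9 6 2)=(0 9 3 14 6 2 13 1)(4 11 8 10)=[9, 0, 13, 14, 11, 5, 2, 7, 10, 3, 4, 8, 12, 1, 6]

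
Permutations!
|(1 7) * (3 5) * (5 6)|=6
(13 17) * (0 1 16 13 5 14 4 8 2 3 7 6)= [1, 16, 3, 7, 8, 14, 0, 6, 2, 9, 10, 11, 12, 17, 4, 15, 13, 5]= (0 1 16 13 17 5 14 4 8 2 3 7 6)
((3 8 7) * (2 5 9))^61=(2 5 9)(3 8 7)=[0, 1, 5, 8, 4, 9, 6, 3, 7, 2]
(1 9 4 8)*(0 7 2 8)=(0 7 2 8 1 9 4)=[7, 9, 8, 3, 0, 5, 6, 2, 1, 4]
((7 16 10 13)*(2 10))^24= (2 16 7 13 10)= [0, 1, 16, 3, 4, 5, 6, 13, 8, 9, 2, 11, 12, 10, 14, 15, 7]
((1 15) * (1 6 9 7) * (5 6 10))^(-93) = (1 9 5 15 7 6 10) = [0, 9, 2, 3, 4, 15, 10, 6, 8, 5, 1, 11, 12, 13, 14, 7]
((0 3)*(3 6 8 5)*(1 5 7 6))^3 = (8)(0 3 5 1) = [3, 0, 2, 5, 4, 1, 6, 7, 8]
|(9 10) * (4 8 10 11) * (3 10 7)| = 7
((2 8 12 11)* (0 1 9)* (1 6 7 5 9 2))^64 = [9, 11, 1, 3, 4, 7, 0, 6, 2, 5, 10, 12, 8] = (0 9 5 7 6)(1 11 12 8 2)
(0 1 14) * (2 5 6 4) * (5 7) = [1, 14, 7, 3, 2, 6, 4, 5, 8, 9, 10, 11, 12, 13, 0] = (0 1 14)(2 7 5 6 4)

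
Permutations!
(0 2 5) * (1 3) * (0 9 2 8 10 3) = (0 8 10 3 1)(2 5 9) = [8, 0, 5, 1, 4, 9, 6, 7, 10, 2, 3]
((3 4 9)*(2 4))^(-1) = (2 3 9 4) = [0, 1, 3, 9, 2, 5, 6, 7, 8, 4]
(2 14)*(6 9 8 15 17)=(2 14)(6 9 8 15 17)=[0, 1, 14, 3, 4, 5, 9, 7, 15, 8, 10, 11, 12, 13, 2, 17, 16, 6]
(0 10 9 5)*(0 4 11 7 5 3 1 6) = [10, 6, 2, 1, 11, 4, 0, 5, 8, 3, 9, 7] = (0 10 9 3 1 6)(4 11 7 5)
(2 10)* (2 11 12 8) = (2 10 11 12 8) = [0, 1, 10, 3, 4, 5, 6, 7, 2, 9, 11, 12, 8]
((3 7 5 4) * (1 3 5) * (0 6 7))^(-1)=[3, 7, 2, 1, 5, 4, 0, 6]=(0 3 1 7 6)(4 5)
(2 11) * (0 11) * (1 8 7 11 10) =(0 10 1 8 7 11 2) =[10, 8, 0, 3, 4, 5, 6, 11, 7, 9, 1, 2]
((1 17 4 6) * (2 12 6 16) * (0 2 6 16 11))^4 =(0 6 11 16 4 12 17 2 1) =[6, 0, 1, 3, 12, 5, 11, 7, 8, 9, 10, 16, 17, 13, 14, 15, 4, 2]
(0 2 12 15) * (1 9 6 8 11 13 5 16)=(0 2 12 15)(1 9 6 8 11 13 5 16)=[2, 9, 12, 3, 4, 16, 8, 7, 11, 6, 10, 13, 15, 5, 14, 0, 1]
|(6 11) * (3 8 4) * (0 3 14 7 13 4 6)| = |(0 3 8 6 11)(4 14 7 13)| = 20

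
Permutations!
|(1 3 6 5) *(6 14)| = |(1 3 14 6 5)| = 5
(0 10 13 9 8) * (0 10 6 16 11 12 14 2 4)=(0 6 16 11 12 14 2 4)(8 10 13 9)=[6, 1, 4, 3, 0, 5, 16, 7, 10, 8, 13, 12, 14, 9, 2, 15, 11]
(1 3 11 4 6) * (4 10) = [0, 3, 2, 11, 6, 5, 1, 7, 8, 9, 4, 10] = (1 3 11 10 4 6)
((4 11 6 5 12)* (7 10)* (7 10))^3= (4 5 11 12 6)= [0, 1, 2, 3, 5, 11, 4, 7, 8, 9, 10, 12, 6]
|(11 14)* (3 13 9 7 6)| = |(3 13 9 7 6)(11 14)| = 10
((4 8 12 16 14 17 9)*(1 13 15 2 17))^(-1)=(1 14 16 12 8 4 9 17 2 15 13)=[0, 14, 15, 3, 9, 5, 6, 7, 4, 17, 10, 11, 8, 1, 16, 13, 12, 2]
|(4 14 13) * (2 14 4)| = |(2 14 13)| = 3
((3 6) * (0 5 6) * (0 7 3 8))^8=(8)=[0, 1, 2, 3, 4, 5, 6, 7, 8]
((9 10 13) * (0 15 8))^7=[15, 1, 2, 3, 4, 5, 6, 7, 0, 10, 13, 11, 12, 9, 14, 8]=(0 15 8)(9 10 13)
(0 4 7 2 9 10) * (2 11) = (0 4 7 11 2 9 10) = [4, 1, 9, 3, 7, 5, 6, 11, 8, 10, 0, 2]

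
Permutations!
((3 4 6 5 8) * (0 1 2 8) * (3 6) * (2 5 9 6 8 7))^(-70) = [5, 0, 2, 3, 4, 1, 6, 7, 8, 9] = (9)(0 5 1)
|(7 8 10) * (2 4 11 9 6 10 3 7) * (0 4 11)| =|(0 4)(2 11 9 6 10)(3 7 8)| =30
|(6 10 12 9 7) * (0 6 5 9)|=|(0 6 10 12)(5 9 7)|=12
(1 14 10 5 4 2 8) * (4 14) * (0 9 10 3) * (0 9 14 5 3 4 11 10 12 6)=(0 14 4 2 8 1 11 10 3 9 12 6)=[14, 11, 8, 9, 2, 5, 0, 7, 1, 12, 3, 10, 6, 13, 4]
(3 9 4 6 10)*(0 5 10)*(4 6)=[5, 1, 2, 9, 4, 10, 0, 7, 8, 6, 3]=(0 5 10 3 9 6)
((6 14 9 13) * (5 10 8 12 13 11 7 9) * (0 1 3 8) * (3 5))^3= (0 10 5 1)(3 13)(6 8)(12 14)= [10, 0, 2, 13, 4, 1, 8, 7, 6, 9, 5, 11, 14, 3, 12]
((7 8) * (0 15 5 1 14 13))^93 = (0 1)(5 13)(7 8)(14 15) = [1, 0, 2, 3, 4, 13, 6, 8, 7, 9, 10, 11, 12, 5, 15, 14]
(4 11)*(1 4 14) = (1 4 11 14) = [0, 4, 2, 3, 11, 5, 6, 7, 8, 9, 10, 14, 12, 13, 1]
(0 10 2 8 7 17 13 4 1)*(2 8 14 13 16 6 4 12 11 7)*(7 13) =(0 10 8 2 14 7 17 16 6 4 1)(11 13 12) =[10, 0, 14, 3, 1, 5, 4, 17, 2, 9, 8, 13, 11, 12, 7, 15, 6, 16]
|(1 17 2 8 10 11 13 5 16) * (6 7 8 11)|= |(1 17 2 11 13 5 16)(6 7 8 10)|= 28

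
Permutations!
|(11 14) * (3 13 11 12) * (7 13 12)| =|(3 12)(7 13 11 14)| =4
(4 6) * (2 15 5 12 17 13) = [0, 1, 15, 3, 6, 12, 4, 7, 8, 9, 10, 11, 17, 2, 14, 5, 16, 13] = (2 15 5 12 17 13)(4 6)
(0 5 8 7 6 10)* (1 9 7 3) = (0 5 8 3 1 9 7 6 10) = [5, 9, 2, 1, 4, 8, 10, 6, 3, 7, 0]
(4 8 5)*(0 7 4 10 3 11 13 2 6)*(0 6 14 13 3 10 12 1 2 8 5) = (0 7 4 5 12 1 2 14 13 8)(3 11) = [7, 2, 14, 11, 5, 12, 6, 4, 0, 9, 10, 3, 1, 8, 13]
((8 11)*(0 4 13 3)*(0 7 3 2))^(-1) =(0 2 13 4)(3 7)(8 11) =[2, 1, 13, 7, 0, 5, 6, 3, 11, 9, 10, 8, 12, 4]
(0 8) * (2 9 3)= (0 8)(2 9 3)= [8, 1, 9, 2, 4, 5, 6, 7, 0, 3]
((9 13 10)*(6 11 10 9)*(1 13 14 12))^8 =(1 14 13 12 9)(6 10 11) =[0, 14, 2, 3, 4, 5, 10, 7, 8, 1, 11, 6, 9, 12, 13]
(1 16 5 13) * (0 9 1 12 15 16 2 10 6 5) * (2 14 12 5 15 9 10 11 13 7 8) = (0 10 6 15 16)(1 14 12 9)(2 11 13 5 7 8) = [10, 14, 11, 3, 4, 7, 15, 8, 2, 1, 6, 13, 9, 5, 12, 16, 0]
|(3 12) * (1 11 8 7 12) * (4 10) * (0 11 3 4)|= |(0 11 8 7 12 4 10)(1 3)|= 14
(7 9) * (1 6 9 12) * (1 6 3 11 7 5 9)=(1 3 11 7 12 6)(5 9)=[0, 3, 2, 11, 4, 9, 1, 12, 8, 5, 10, 7, 6]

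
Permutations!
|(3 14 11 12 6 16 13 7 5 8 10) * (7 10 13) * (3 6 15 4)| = |(3 14 11 12 15 4)(5 8 13 10 6 16 7)| = 42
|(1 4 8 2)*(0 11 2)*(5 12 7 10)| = |(0 11 2 1 4 8)(5 12 7 10)| = 12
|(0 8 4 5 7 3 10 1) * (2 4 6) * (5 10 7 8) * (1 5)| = |(0 1)(2 4 10 5 8 6)(3 7)| = 6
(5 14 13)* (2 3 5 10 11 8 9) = [0, 1, 3, 5, 4, 14, 6, 7, 9, 2, 11, 8, 12, 10, 13] = (2 3 5 14 13 10 11 8 9)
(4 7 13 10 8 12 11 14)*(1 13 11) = (1 13 10 8 12)(4 7 11 14) = [0, 13, 2, 3, 7, 5, 6, 11, 12, 9, 8, 14, 1, 10, 4]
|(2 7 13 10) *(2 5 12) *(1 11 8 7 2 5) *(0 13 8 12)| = 14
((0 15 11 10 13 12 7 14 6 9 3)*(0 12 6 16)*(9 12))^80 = [0, 1, 2, 3, 4, 5, 6, 7, 8, 9, 10, 11, 12, 13, 14, 15, 16] = (16)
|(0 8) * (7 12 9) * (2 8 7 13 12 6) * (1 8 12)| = 9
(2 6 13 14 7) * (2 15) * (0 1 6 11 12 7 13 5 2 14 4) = (0 1 6 5 2 11 12 7 15 14 13 4) = [1, 6, 11, 3, 0, 2, 5, 15, 8, 9, 10, 12, 7, 4, 13, 14]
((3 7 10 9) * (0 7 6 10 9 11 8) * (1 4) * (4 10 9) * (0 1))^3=[0, 8, 2, 3, 4, 5, 6, 7, 11, 9, 1, 10]=(1 8 11 10)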